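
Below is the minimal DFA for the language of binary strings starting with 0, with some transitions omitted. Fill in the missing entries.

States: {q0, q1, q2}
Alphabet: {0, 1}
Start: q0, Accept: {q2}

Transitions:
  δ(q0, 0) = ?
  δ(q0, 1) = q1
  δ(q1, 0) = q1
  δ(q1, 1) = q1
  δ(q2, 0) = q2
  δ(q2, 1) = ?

From the language and accept set, identify what each state tracks — q0: no input read; q1: started with 1 (dead); q2: started with 0.
Each missing δ(q, a) is the state matching the new tracked value after reading a.
δ(q0, 0) = q2; δ(q2, 1) = q2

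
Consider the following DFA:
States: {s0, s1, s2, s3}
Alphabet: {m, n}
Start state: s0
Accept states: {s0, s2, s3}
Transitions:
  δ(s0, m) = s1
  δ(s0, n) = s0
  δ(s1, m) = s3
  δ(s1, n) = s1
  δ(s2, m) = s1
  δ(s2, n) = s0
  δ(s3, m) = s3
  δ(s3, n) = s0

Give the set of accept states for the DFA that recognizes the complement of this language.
Complement accept states = All states \ Original accept states
= {s0, s1, s2, s3} \ {s0, s2, s3}
{s1}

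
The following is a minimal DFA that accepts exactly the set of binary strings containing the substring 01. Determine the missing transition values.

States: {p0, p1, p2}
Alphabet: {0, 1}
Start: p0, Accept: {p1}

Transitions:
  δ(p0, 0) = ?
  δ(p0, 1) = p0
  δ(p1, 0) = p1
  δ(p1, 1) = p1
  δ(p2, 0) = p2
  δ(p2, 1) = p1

From the language and accept set, identify what each state tracks — p0: no 0 seen yet; p1: substring 01 seen; p2: seen a 0, waiting for 1.
Each missing δ(q, a) is the state matching the new tracked value after reading a.
δ(p0, 0) = p2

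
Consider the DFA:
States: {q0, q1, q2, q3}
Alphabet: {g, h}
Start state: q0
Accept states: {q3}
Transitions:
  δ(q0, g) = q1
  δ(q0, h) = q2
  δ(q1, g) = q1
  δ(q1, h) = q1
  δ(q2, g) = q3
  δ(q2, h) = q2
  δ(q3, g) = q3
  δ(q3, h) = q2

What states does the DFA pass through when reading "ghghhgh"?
read 'g': q0 → q1
  read 'h': q1 → q1
  read 'g': q1 → q1
  read 'h': q1 → q1
  read 'h': q1 → q1
  read 'g': q1 → q1
  read 'h': q1 → q1
q0 -> q1 -> q1 -> q1 -> q1 -> q1 -> q1 -> q1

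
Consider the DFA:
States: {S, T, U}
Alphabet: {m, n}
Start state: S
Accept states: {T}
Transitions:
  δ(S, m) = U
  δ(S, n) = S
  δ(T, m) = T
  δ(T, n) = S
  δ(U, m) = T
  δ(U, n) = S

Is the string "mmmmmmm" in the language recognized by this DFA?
Processing string "mmmmmmm":
  S --m--> U
  U --m--> T
  T --m--> T
  T --m--> T
  T --m--> T
  T --m--> T
  T --m--> T
Final state: T
Accept states: {T}
Yes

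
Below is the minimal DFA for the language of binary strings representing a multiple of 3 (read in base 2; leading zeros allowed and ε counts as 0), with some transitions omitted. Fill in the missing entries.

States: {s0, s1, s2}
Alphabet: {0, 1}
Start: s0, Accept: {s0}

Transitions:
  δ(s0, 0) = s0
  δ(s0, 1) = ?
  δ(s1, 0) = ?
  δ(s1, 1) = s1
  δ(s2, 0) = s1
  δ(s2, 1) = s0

From the language and accept set, identify what each state tracks — s0: value ≡ 0 (mod 3); s1: value ≡ 2 (mod 3); s2: value ≡ 1 (mod 3).
Each missing δ(q, a) is the state matching the new tracked value after reading a.
δ(s0, 1) = s2; δ(s1, 0) = s2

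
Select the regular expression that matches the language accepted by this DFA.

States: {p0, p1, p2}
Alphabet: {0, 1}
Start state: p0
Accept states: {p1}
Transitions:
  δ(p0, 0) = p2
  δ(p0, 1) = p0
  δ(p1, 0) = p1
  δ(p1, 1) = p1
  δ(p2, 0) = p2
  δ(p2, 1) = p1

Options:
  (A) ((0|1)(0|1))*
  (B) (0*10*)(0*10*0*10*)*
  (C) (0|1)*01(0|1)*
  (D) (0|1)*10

Check each option against the DFA on short strings; one disagreement eliminates an option:
  (A) ((0|1)(0|1))*: on ε the DFA stays in p0 and rejects (p0 ∉ Accept), but the regex matches it → eliminate
  (B) (0*10*)(0*10*0*10*)*: on '1' the DFA goes p0 → p0 and rejects (p0 ∉ Accept), but the regex matches it → eliminate
  (C) (0|1)*01(0|1)*: agrees with the DFA on every string of length ≤ 6
  (D) (0|1)*10: on '01' the DFA goes p0 → p2 → p1 and accepts (p1 ∈ Accept), but the regex does not match it → eliminate
Only (C) is consistent with the DFA.
(C) (0|1)*01(0|1)*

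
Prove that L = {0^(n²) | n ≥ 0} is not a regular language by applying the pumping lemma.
Assume L is regular with pumping length p. Idea: pumping adds a fixed amount, but gaps between consecutive squares grow.
Choose s = 0^(p²) (length p² ≥ p). By the pumping lemma, s = xyz with |xy| ≤ p, |y| > 0, so |y| = k with 1 ≤ k ≤ p. Then |xy²z| = p²+k. Since p² < p²+k ≤ p²+p < (p+1)², the length p²+k lies strictly between consecutive squares, so it is not a perfect square and xy²z ∉ L.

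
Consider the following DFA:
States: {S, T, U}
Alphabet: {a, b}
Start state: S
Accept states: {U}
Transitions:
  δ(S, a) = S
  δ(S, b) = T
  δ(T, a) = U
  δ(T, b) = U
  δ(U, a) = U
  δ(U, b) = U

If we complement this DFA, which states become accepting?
Complement accept states = All states \ Original accept states
= {S, T, U} \ {U}
{S, T}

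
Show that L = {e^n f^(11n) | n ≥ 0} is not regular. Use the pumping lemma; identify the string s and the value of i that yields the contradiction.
Assume L is regular with pumping length p. Idea: pumping the e-block breaks the 1:11 ratio.
Choose s = e^p f^(11p) (length 12p ≥ p). By the pumping lemma, s = xyz with |xy| ≤ p, |y| > 0, so y = e^k with k ≥ 1. Then xy²z = e^(p+k) f^(11p). For this to be in L we would need 11p = 11(p+k), i.e. 11k = 0, contradicting k ≥ 1. So xy²z ∉ L.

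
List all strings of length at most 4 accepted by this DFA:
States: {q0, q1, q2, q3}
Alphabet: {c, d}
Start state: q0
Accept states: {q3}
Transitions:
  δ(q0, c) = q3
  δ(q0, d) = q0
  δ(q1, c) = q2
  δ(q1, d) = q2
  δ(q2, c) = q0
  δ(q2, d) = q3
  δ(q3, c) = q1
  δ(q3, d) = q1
c, dc, ddc, cccd, ccdd, cdcd, cddd, dddc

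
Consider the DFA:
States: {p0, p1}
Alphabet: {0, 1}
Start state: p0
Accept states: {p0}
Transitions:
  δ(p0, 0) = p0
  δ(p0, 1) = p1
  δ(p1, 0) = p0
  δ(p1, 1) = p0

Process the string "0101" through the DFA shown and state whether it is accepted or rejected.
Processing string "0101":
  p0 --0--> p0
  p0 --1--> p1
  p1 --0--> p0
  p0 --1--> p1
Final state: p1
Accept states: {p0}
No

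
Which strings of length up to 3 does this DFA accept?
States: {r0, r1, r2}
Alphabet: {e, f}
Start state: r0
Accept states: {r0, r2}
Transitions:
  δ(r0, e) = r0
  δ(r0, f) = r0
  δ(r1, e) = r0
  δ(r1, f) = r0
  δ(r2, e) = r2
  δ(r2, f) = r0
ε, e, f, ee, ef, fe, ff, eee, eef, efe, eff, fee, fef, ffe, fff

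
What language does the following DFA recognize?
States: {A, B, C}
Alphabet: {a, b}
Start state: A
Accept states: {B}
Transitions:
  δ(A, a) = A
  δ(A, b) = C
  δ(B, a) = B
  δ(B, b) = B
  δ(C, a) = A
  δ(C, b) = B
Testing a few strings:
  'aaab' → reject
  'aaaa' → reject
  'a' → reject
  'bba' → accept
State roles: A=no progress toward bb; B=substring bb seen; C=one trailing b
All strings over {a,b} containing the substring bb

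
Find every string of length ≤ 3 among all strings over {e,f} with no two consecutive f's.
ε, e, f, ee, ef, fe, eee, eef, efe, fee, fef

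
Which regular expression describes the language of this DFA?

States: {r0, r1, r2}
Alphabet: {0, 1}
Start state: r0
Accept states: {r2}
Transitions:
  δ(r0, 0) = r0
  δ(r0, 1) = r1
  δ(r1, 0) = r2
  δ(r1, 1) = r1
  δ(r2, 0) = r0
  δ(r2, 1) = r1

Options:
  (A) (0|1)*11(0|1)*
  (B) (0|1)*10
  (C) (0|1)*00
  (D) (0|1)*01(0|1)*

Check each option against the DFA on short strings; one disagreement eliminates an option:
  (A) (0|1)*11(0|1)*: on '10' the DFA goes r0 → r1 → r2 and accepts (r2 ∈ Accept), but the regex does not match it → eliminate
  (B) (0|1)*10: agrees with the DFA on every string of length ≤ 6
  (C) (0|1)*00: on '00' the DFA goes r0 → r0 → r0 and rejects (r0 ∉ Accept), but the regex matches it → eliminate
  (D) (0|1)*01(0|1)*: on '01' the DFA goes r0 → r0 → r1 and rejects (r1 ∉ Accept), but the regex matches it → eliminate
Only (B) is consistent with the DFA.
(B) (0|1)*10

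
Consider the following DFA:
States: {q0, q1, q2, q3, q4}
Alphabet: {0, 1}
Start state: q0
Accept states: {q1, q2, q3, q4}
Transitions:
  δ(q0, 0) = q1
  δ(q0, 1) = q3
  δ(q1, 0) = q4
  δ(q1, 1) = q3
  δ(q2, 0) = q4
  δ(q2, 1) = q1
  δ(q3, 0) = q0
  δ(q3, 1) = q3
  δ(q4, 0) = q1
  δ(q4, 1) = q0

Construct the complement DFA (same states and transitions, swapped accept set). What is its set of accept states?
Complement accept states = All states \ Original accept states
= {q0, q1, q2, q3, q4} \ {q1, q2, q3, q4}
{q0}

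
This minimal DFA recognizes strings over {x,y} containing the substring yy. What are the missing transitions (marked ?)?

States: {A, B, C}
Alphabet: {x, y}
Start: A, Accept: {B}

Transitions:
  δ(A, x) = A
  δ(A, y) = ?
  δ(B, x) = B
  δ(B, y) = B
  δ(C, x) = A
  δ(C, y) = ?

From the language and accept set, identify what each state tracks — A: no progress toward yy; B: substring yy seen; C: one trailing y.
Each missing δ(q, a) is the state matching the new tracked value after reading a.
δ(A, y) = C; δ(C, y) = B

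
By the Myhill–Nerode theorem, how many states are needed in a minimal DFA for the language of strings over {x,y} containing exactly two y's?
By Myhill–Nerode, count the distinguishable equivalence classes: four classes — 0, 1, 2, or ≥3 y's seen.
4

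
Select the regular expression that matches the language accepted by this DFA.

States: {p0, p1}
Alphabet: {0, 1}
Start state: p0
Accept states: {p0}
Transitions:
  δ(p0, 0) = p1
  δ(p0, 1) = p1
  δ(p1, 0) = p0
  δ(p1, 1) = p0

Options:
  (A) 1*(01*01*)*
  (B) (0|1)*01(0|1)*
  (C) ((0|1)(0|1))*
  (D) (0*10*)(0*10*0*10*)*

Check each option against the DFA on short strings; one disagreement eliminates an option:
  (A) 1*(01*01*)*: on '1' the DFA goes p0 → p1 and rejects (p1 ∉ Accept), but the regex matches it → eliminate
  (B) (0|1)*01(0|1)*: on ε the DFA stays in p0 and accepts (p0 ∈ Accept), but the regex does not match it → eliminate
  (C) ((0|1)(0|1))*: agrees with the DFA on every string of length ≤ 6
  (D) (0*10*)(0*10*0*10*)*: on ε the DFA stays in p0 and accepts (p0 ∈ Accept), but the regex does not match it → eliminate
Only (C) is consistent with the DFA.
(C) ((0|1)(0|1))*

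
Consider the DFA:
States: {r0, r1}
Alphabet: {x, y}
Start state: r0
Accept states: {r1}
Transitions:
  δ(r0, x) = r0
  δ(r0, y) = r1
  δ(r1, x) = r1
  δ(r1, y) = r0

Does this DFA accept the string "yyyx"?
Processing string "yyyx":
  r0 --y--> r1
  r1 --y--> r0
  r0 --y--> r1
  r1 --x--> r1
Final state: r1
Accept states: {r1}
Yes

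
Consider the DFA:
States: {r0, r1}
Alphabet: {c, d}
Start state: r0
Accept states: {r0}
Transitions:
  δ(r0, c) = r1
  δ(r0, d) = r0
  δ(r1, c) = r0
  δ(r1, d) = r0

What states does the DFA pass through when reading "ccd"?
read 'c': r0 → r1
  read 'c': r1 → r0
  read 'd': r0 → r0
r0 -> r1 -> r0 -> r0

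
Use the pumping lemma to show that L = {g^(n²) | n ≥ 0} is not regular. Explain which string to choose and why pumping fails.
Assume L is regular with pumping length p. Idea: pumping adds a fixed amount, but gaps between consecutive squares grow.
Choose s = g^(p²) (length p² ≥ p). By the pumping lemma, s = xyz with |xy| ≤ p, |y| > 0, so |y| = k with 1 ≤ k ≤ p. Then |xy²z| = p²+k. Since p² < p²+k ≤ p²+p < (p+1)², the length p²+k lies strictly between consecutive squares, so it is not a perfect square and xy²z ∉ L.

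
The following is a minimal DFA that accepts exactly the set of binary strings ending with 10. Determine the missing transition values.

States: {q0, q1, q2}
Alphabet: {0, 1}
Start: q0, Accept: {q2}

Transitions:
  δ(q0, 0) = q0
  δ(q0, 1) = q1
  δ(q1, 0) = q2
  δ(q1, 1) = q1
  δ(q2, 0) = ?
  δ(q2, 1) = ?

From the language and accept set, identify what each state tracks — q0: no suffix match; q1: one trailing 1; q2: suffix is 10.
Each missing δ(q, a) is the state matching the new tracked value after reading a.
δ(q2, 0) = q0; δ(q2, 1) = q1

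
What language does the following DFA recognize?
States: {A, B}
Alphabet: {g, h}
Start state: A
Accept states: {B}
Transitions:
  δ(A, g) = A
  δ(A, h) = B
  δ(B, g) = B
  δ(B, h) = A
Testing a few strings:
  'g' → reject
  'h' → accept
  'hgg' → accept
  'hg' → accept
State roles: A=even number of h's so far; B=odd number of h's so far
All strings over {g,h} with an odd number of h's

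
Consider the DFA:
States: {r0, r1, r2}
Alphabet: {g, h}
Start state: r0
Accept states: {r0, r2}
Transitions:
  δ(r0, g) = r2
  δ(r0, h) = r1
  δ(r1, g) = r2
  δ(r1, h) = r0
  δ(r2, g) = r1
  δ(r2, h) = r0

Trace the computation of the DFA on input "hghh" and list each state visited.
read 'h': r0 → r1
  read 'g': r1 → r2
  read 'h': r2 → r0
  read 'h': r0 → r1
r0 -> r1 -> r2 -> r0 -> r1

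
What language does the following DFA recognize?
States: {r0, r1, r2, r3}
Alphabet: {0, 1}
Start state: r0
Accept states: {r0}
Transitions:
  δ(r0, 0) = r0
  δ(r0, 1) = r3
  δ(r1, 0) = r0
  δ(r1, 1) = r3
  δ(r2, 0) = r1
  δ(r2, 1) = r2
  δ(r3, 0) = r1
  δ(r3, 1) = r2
Testing a few strings:
  '0' → accept
  '001' → reject
  '1' → reject
  '00' → accept
State roles: r0=value ≡ 0 (mod 4); r1=value ≡ 2 (mod 4); r2=value ≡ 3 (mod 4); r3=value ≡ 1 (mod 4)
All binary strings representing a multiple of 4 (read in base 2; leading zeros allowed and ε counts as 0)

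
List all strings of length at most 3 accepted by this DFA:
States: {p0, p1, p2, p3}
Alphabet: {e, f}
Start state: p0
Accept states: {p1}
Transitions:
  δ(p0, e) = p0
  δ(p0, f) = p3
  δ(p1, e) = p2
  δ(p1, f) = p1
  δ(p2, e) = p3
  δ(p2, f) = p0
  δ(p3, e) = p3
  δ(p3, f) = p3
None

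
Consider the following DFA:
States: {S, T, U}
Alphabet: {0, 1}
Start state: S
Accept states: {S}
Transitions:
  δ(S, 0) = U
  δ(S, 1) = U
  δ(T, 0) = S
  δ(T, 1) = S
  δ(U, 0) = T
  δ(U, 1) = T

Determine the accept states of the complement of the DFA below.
Complement accept states = All states \ Original accept states
= {S, T, U} \ {S}
{T, U}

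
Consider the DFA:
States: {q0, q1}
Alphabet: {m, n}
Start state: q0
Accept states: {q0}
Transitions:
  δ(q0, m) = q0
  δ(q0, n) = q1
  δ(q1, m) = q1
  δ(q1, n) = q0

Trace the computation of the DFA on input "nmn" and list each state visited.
read 'n': q0 → q1
  read 'm': q1 → q1
  read 'n': q1 → q0
q0 -> q1 -> q1 -> q0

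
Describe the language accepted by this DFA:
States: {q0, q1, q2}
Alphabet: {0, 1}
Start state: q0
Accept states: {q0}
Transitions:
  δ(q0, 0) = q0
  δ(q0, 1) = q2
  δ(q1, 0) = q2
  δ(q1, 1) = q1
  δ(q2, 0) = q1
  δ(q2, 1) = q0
Testing a few strings:
  '10' → reject
  '0' → accept
  '001' → reject
  '0101' → reject
State roles: q0=value ≡ 0 (mod 3); q1=value ≡ 2 (mod 3); q2=value ≡ 1 (mod 3)
All binary strings representing a multiple of 3 (read in base 2; leading zeros allowed and ε counts as 0)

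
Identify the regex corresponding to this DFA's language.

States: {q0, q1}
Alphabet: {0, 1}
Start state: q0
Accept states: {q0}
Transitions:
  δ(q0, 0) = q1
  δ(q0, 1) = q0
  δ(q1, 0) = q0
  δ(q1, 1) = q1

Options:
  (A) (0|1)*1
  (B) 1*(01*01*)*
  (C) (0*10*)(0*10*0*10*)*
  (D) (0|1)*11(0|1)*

Check each option against the DFA on short strings; one disagreement eliminates an option:
  (A) (0|1)*1: on ε the DFA stays in q0 and accepts (q0 ∈ Accept), but the regex does not match it → eliminate
  (B) 1*(01*01*)*: agrees with the DFA on every string of length ≤ 6
  (C) (0*10*)(0*10*0*10*)*: on ε the DFA stays in q0 and accepts (q0 ∈ Accept), but the regex does not match it → eliminate
  (D) (0|1)*11(0|1)*: on ε the DFA stays in q0 and accepts (q0 ∈ Accept), but the regex does not match it → eliminate
Only (B) is consistent with the DFA.
(B) 1*(01*01*)*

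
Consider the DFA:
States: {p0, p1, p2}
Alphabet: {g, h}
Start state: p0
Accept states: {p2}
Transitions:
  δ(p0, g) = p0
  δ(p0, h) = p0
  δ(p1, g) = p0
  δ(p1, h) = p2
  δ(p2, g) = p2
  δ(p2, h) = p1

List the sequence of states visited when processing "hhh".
read 'h': p0 → p0
  read 'h': p0 → p0
  read 'h': p0 → p0
p0 -> p0 -> p0 -> p0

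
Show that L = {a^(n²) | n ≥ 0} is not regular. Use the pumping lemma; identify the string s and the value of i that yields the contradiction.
Assume L is regular with pumping length p. Idea: pumping adds a fixed amount, but gaps between consecutive squares grow.
Choose s = a^(p²) (length p² ≥ p). By the pumping lemma, s = xyz with |xy| ≤ p, |y| > 0, so |y| = k with 1 ≤ k ≤ p. Then |xy²z| = p²+k. Since p² < p²+k ≤ p²+p < (p+1)², the length p²+k lies strictly between consecutive squares, so it is not a perfect square and xy²z ∉ L.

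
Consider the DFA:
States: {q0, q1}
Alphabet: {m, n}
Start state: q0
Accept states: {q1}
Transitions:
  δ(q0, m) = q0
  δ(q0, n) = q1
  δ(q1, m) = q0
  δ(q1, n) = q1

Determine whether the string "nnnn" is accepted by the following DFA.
Processing string "nnnn":
  q0 --n--> q1
  q1 --n--> q1
  q1 --n--> q1
  q1 --n--> q1
Final state: q1
Accept states: {q1}
Yes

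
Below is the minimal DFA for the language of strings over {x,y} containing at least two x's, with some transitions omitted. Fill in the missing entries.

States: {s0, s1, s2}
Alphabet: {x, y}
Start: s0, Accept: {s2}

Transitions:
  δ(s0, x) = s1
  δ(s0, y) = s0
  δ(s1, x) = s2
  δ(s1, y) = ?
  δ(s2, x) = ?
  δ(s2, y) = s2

From the language and accept set, identify what each state tracks — s0: zero x's seen; s1: one x seen; s2: ≥ two x's seen.
Each missing δ(q, a) is the state matching the new tracked value after reading a.
δ(s1, y) = s1; δ(s2, x) = s2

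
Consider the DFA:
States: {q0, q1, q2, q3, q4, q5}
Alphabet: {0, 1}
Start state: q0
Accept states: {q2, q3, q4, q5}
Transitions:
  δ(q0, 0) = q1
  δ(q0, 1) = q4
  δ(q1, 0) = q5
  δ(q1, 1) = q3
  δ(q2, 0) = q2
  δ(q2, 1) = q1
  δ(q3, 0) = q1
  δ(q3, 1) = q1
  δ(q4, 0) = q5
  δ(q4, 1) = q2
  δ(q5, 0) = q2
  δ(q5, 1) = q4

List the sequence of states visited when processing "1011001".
read '1': q0 → q4
  read '0': q4 → q5
  read '1': q5 → q4
  read '1': q4 → q2
  read '0': q2 → q2
  read '0': q2 → q2
  read '1': q2 → q1
q0 -> q4 -> q5 -> q4 -> q2 -> q2 -> q2 -> q1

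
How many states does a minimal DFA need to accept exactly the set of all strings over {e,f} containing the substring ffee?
By Myhill–Nerode, count the distinguishable equivalence classes: 5 classes — one per longest suffix of the input that is a prefix of 'ffee' (lengths 0 through 3), plus an absorbing 'already seen ffee' class.
5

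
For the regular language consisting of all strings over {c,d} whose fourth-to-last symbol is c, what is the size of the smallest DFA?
By Myhill–Nerode, count the distinguishable equivalence classes: 2^4 = 16 classes — the DFA must remember the last 4 symbols read; every pair of distinct length-4 suffixes is distinguishable by some continuation.
16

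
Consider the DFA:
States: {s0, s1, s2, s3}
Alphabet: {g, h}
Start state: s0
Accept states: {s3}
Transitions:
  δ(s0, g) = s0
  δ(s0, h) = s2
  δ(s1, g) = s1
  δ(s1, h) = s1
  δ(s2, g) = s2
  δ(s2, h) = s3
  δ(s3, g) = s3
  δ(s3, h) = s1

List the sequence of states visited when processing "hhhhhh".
read 'h': s0 → s2
  read 'h': s2 → s3
  read 'h': s3 → s1
  read 'h': s1 → s1
  read 'h': s1 → s1
  read 'h': s1 → s1
s0 -> s2 -> s3 -> s1 -> s1 -> s1 -> s1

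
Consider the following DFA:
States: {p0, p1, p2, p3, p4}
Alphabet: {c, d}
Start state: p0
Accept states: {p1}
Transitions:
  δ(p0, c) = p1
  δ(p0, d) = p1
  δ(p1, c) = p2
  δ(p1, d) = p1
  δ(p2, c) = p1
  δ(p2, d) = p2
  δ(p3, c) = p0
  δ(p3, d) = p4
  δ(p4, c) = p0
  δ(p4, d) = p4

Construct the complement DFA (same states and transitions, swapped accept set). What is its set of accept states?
Complement accept states = All states \ Original accept states
= {p0, p1, p2, p3, p4} \ {p1}
{p0, p2, p3, p4}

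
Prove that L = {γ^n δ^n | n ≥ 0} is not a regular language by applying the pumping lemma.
Assume L is regular with pumping length p. Idea: pumping the γ-block changes the count balance.
Choose s = γ^p δ^p (length 2p ≥ p). By the pumping lemma, s = xyz with |xy| ≤ p, |y| > 0. So y = γ^k for some k > 0 (since xy is entirely within the γ's). Pumping gives xy²z = γ^(p+k) δ^p, which is not in L since p+k ≠ p.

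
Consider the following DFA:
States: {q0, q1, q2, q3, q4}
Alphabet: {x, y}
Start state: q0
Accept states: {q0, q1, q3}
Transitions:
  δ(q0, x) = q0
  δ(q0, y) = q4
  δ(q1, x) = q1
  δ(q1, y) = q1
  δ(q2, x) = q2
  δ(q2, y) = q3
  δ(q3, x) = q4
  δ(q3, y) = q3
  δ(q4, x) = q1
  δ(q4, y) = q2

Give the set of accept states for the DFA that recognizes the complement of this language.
Complement accept states = All states \ Original accept states
= {q0, q1, q2, q3, q4} \ {q0, q1, q3}
{q2, q4}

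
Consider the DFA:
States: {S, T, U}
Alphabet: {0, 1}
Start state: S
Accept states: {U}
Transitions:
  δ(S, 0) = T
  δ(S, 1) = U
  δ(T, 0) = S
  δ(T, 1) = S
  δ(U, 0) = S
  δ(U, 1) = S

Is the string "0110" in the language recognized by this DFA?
Processing string "0110":
  S --0--> T
  T --1--> S
  S --1--> U
  U --0--> S
Final state: S
Accept states: {U}
No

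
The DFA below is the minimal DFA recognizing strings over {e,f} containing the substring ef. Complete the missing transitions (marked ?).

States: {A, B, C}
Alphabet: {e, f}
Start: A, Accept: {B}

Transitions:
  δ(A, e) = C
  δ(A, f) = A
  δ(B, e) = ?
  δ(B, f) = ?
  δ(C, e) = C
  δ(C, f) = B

From the language and accept set, identify what each state tracks — A: no e seen yet; B: substring ef seen; C: seen a e, waiting for f.
Each missing δ(q, a) is the state matching the new tracked value after reading a.
δ(B, e) = B; δ(B, f) = B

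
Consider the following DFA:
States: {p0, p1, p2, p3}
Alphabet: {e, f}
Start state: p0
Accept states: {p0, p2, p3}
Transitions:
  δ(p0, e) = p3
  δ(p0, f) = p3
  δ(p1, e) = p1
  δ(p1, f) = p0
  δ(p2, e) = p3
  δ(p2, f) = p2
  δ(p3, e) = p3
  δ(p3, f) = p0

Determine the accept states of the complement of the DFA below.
Complement accept states = All states \ Original accept states
= {p0, p1, p2, p3} \ {p0, p2, p3}
{p1}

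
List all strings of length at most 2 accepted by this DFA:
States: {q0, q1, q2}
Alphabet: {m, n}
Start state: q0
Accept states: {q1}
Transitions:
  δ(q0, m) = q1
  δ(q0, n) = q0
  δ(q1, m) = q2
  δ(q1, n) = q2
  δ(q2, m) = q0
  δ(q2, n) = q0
m, nm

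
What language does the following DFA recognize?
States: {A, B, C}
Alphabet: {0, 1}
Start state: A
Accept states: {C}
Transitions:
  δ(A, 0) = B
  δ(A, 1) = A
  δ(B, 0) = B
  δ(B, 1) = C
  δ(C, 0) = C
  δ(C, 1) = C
Testing a few strings:
  '111' → reject
  '101' → accept
  '010' → accept
  '00' → reject
State roles: A=no 0 seen yet; B=seen a 0, waiting for 1; C=substring 01 seen
All binary strings containing the substring 01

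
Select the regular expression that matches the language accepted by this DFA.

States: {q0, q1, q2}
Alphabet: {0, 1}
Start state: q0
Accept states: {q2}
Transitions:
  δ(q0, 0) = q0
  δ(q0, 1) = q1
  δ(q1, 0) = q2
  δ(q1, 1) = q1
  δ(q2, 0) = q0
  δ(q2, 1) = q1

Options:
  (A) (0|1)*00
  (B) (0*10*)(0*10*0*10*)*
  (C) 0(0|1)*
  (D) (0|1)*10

Check each option against the DFA on short strings; one disagreement eliminates an option:
  (A) (0|1)*00: on '00' the DFA goes q0 → q0 → q0 and rejects (q0 ∉ Accept), but the regex matches it → eliminate
  (B) (0*10*)(0*10*0*10*)*: on '1' the DFA goes q0 → q1 and rejects (q1 ∉ Accept), but the regex matches it → eliminate
  (C) 0(0|1)*: on '0' the DFA goes q0 → q0 and rejects (q0 ∉ Accept), but the regex matches it → eliminate
  (D) (0|1)*10: agrees with the DFA on every string of length ≤ 6
Only (D) is consistent with the DFA.
(D) (0|1)*10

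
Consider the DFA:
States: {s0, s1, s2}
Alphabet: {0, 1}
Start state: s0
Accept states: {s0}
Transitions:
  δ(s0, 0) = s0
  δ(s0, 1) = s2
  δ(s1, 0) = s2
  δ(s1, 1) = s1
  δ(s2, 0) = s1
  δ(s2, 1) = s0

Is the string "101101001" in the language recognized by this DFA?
Processing string "101101001":
  s0 --1--> s2
  s2 --0--> s1
  s1 --1--> s1
  s1 --1--> s1
  s1 --0--> s2
  s2 --1--> s0
  s0 --0--> s0
  s0 --0--> s0
  s0 --1--> s2
Final state: s2
Accept states: {s0}
No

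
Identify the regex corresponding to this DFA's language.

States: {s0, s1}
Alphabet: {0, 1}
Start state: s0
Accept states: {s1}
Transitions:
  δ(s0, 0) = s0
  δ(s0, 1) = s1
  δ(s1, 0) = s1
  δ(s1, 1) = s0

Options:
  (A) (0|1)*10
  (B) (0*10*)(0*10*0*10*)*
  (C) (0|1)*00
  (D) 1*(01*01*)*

Check each option against the DFA on short strings; one disagreement eliminates an option:
  (A) (0|1)*10: on '1' the DFA goes s0 → s1 and accepts (s1 ∈ Accept), but the regex does not match it → eliminate
  (B) (0*10*)(0*10*0*10*)*: agrees with the DFA on every string of length ≤ 6
  (C) (0|1)*00: on '1' the DFA goes s0 → s1 and accepts (s1 ∈ Accept), but the regex does not match it → eliminate
  (D) 1*(01*01*)*: on ε the DFA stays in s0 and rejects (s0 ∉ Accept), but the regex matches it → eliminate
Only (B) is consistent with the DFA.
(B) (0*10*)(0*10*0*10*)*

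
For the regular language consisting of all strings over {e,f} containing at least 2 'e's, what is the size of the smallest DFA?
By Myhill–Nerode, count the distinguishable equivalence classes: 3 classes — having seen 0, 1, or ≥2 copies of 'e'; any two classes i < j (j ≤ 2) are distinguished by the string e^(2−j), which takes class j to 2 copies (accepted) but leaves class i below 2 (rejected).
3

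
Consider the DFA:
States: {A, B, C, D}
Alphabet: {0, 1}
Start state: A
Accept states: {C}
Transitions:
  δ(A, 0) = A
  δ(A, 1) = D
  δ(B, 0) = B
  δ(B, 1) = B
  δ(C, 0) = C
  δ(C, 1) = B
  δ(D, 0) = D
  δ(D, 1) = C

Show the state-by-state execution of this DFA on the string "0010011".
read '0': A → A
  read '0': A → A
  read '1': A → D
  read '0': D → D
  read '0': D → D
  read '1': D → C
  read '1': C → B
A -> A -> A -> D -> D -> D -> C -> B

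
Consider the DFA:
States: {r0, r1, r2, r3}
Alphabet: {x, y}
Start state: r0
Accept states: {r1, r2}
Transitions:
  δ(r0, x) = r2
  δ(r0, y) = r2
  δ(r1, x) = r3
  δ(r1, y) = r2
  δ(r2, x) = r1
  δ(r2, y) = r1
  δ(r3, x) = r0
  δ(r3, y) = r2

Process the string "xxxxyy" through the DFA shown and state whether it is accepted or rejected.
Processing string "xxxxyy":
  r0 --x--> r2
  r2 --x--> r1
  r1 --x--> r3
  r3 --x--> r0
  r0 --y--> r2
  r2 --y--> r1
Final state: r1
Accept states: {r1, r2}
Yes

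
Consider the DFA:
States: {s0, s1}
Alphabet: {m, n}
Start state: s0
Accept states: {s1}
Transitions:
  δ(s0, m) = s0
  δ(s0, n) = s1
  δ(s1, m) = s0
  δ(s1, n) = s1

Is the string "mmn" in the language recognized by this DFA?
Processing string "mmn":
  s0 --m--> s0
  s0 --m--> s0
  s0 --n--> s1
Final state: s1
Accept states: {s1}
Yes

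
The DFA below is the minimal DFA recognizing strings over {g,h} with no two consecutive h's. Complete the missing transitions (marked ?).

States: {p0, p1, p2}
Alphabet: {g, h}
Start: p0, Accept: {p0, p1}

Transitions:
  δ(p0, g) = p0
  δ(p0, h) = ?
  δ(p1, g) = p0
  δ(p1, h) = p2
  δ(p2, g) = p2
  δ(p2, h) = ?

From the language and accept set, identify what each state tracks — p0: last symbol not h (ok); p1: last symbol h (ok); p2: saw hh (dead).
Each missing δ(q, a) is the state matching the new tracked value after reading a.
δ(p0, h) = p1; δ(p2, h) = p2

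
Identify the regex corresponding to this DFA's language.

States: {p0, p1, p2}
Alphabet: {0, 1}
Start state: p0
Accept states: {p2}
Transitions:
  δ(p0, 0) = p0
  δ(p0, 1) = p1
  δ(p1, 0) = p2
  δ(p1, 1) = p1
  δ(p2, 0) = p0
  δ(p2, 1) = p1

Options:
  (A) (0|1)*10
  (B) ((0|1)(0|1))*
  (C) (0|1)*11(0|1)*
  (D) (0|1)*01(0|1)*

Check each option against the DFA on short strings; one disagreement eliminates an option:
  (A) (0|1)*10: agrees with the DFA on every string of length ≤ 6
  (B) ((0|1)(0|1))*: on ε the DFA stays in p0 and rejects (p0 ∉ Accept), but the regex matches it → eliminate
  (C) (0|1)*11(0|1)*: on '10' the DFA goes p0 → p1 → p2 and accepts (p2 ∈ Accept), but the regex does not match it → eliminate
  (D) (0|1)*01(0|1)*: on '01' the DFA goes p0 → p0 → p1 and rejects (p1 ∉ Accept), but the regex matches it → eliminate
Only (A) is consistent with the DFA.
(A) (0|1)*10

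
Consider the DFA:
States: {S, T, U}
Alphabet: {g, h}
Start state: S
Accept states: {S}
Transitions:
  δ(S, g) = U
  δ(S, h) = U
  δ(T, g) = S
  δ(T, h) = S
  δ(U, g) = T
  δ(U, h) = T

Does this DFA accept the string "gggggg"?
Processing string "gggggg":
  S --g--> U
  U --g--> T
  T --g--> S
  S --g--> U
  U --g--> T
  T --g--> S
Final state: S
Accept states: {S}
Yes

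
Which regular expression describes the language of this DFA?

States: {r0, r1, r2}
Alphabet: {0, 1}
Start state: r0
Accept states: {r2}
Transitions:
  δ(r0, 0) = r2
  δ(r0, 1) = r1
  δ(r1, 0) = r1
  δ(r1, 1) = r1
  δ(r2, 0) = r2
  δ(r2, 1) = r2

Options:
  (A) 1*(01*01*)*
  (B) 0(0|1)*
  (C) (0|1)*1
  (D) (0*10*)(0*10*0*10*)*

Check each option against the DFA on short strings; one disagreement eliminates an option:
  (A) 1*(01*01*)*: on ε the DFA stays in r0 and rejects (r0 ∉ Accept), but the regex matches it → eliminate
  (B) 0(0|1)*: agrees with the DFA on every string of length ≤ 6
  (C) (0|1)*1: on '0' the DFA goes r0 → r2 and accepts (r2 ∈ Accept), but the regex does not match it → eliminate
  (D) (0*10*)(0*10*0*10*)*: on '0' the DFA goes r0 → r2 and accepts (r2 ∈ Accept), but the regex does not match it → eliminate
Only (B) is consistent with the DFA.
(B) 0(0|1)*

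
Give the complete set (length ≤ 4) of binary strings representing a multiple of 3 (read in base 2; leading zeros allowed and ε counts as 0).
ε, 0, 00, 11, 000, 011, 110, 0000, 0011, 0110, 1001, 1100, 1111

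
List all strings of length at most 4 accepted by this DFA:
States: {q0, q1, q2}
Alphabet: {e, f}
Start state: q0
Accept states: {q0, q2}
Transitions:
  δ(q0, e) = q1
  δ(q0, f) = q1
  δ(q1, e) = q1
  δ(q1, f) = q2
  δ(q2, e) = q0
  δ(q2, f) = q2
ε, ef, ff, eef, efe, eff, fef, ffe, fff, eeef, eefe, eeff, effe, efff, feef, fefe, feff, fffe, ffff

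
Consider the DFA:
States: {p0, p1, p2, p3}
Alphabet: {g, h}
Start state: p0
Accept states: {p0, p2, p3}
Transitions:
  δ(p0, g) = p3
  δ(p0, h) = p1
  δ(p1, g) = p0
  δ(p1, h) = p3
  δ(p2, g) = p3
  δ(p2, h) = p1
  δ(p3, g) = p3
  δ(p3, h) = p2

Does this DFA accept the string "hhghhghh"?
Processing string "hhghhghh":
  p0 --h--> p1
  p1 --h--> p3
  p3 --g--> p3
  p3 --h--> p2
  p2 --h--> p1
  p1 --g--> p0
  p0 --h--> p1
  p1 --h--> p3
Final state: p3
Accept states: {p0, p2, p3}
Yes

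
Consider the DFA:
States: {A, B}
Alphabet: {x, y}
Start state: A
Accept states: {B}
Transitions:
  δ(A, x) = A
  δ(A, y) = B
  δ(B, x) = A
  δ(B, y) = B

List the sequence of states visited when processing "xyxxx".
read 'x': A → A
  read 'y': A → B
  read 'x': B → A
  read 'x': A → A
  read 'x': A → A
A -> A -> B -> A -> A -> A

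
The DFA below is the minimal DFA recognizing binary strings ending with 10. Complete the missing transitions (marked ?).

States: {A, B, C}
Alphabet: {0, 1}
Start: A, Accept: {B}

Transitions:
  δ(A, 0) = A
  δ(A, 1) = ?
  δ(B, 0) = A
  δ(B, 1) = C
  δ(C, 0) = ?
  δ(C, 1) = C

From the language and accept set, identify what each state tracks — A: no suffix match; B: suffix is 10; C: one trailing 1.
Each missing δ(q, a) is the state matching the new tracked value after reading a.
δ(A, 1) = C; δ(C, 0) = B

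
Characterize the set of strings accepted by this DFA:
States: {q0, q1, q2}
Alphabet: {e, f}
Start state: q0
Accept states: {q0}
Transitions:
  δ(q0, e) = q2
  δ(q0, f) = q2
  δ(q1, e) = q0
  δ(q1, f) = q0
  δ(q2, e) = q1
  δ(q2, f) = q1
Testing a few strings:
  'eeef' → reject
  'feef' → reject
  'f' → reject
  'e' → reject
State roles: q0=length ≡ 0 (mod 3); q1=length ≡ 2 (mod 3); q2=length ≡ 1 (mod 3)
All strings over {e,f} whose length is a multiple of 3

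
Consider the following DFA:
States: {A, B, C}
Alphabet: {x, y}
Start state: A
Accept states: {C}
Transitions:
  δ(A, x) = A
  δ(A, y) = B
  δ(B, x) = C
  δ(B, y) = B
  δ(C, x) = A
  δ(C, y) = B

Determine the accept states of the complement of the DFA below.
Complement accept states = All states \ Original accept states
= {A, B, C} \ {C}
{A, B}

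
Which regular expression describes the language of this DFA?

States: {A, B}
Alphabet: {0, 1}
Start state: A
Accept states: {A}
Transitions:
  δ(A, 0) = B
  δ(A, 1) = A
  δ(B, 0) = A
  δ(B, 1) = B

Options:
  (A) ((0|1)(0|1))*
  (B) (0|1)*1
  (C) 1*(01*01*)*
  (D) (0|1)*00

Check each option against the DFA on short strings; one disagreement eliminates an option:
  (A) ((0|1)(0|1))*: on '1' the DFA goes A → A and accepts (A ∈ Accept), but the regex does not match it → eliminate
  (B) (0|1)*1: on ε the DFA stays in A and accepts (A ∈ Accept), but the regex does not match it → eliminate
  (C) 1*(01*01*)*: agrees with the DFA on every string of length ≤ 6
  (D) (0|1)*00: on ε the DFA stays in A and accepts (A ∈ Accept), but the regex does not match it → eliminate
Only (C) is consistent with the DFA.
(C) 1*(01*01*)*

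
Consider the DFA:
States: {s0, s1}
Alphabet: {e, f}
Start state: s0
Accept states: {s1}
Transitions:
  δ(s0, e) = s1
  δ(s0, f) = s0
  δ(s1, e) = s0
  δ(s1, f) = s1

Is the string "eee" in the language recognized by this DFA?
Processing string "eee":
  s0 --e--> s1
  s1 --e--> s0
  s0 --e--> s1
Final state: s1
Accept states: {s1}
Yes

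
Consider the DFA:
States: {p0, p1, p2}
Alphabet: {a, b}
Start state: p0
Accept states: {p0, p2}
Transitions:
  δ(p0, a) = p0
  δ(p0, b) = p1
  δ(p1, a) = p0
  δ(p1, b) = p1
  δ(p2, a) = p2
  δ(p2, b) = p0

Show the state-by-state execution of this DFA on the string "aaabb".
read 'a': p0 → p0
  read 'a': p0 → p0
  read 'a': p0 → p0
  read 'b': p0 → p1
  read 'b': p1 → p1
p0 -> p0 -> p0 -> p0 -> p1 -> p1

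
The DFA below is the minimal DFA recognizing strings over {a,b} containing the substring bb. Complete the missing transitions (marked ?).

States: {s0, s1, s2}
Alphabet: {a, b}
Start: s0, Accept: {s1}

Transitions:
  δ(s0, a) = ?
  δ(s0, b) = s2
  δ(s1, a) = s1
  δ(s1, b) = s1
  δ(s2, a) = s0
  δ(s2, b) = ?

From the language and accept set, identify what each state tracks — s0: no progress toward bb; s1: substring bb seen; s2: one trailing b.
Each missing δ(q, a) is the state matching the new tracked value after reading a.
δ(s0, a) = s0; δ(s2, b) = s1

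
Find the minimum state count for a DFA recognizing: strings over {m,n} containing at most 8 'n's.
By Myhill–Nerode, count the distinguishable equivalence classes: 10 classes — having seen 0, 1, …, 8, or >8 copies of 'n'; counts 0 through 8 are accepting and >8 is dead.
10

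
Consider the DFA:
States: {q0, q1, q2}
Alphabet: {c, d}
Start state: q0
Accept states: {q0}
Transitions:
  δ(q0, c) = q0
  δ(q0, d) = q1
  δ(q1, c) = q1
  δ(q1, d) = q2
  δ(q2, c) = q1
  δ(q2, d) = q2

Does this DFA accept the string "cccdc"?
Processing string "cccdc":
  q0 --c--> q0
  q0 --c--> q0
  q0 --c--> q0
  q0 --d--> q1
  q1 --c--> q1
Final state: q1
Accept states: {q0}
No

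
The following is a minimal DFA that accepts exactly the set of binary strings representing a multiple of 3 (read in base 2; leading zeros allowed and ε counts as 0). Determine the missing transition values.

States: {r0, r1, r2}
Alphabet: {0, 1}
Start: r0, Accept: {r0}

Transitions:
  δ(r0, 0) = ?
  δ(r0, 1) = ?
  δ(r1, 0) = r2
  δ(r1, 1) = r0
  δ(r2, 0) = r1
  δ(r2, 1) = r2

From the language and accept set, identify what each state tracks — r0: value ≡ 0 (mod 3); r1: value ≡ 1 (mod 3); r2: value ≡ 2 (mod 3).
Each missing δ(q, a) is the state matching the new tracked value after reading a.
δ(r0, 0) = r0; δ(r0, 1) = r1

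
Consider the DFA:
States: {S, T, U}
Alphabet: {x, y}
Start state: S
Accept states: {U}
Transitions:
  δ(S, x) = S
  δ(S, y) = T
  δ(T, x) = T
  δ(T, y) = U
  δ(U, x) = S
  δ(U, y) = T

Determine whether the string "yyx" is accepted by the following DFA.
Processing string "yyx":
  S --y--> T
  T --y--> U
  U --x--> S
Final state: S
Accept states: {U}
No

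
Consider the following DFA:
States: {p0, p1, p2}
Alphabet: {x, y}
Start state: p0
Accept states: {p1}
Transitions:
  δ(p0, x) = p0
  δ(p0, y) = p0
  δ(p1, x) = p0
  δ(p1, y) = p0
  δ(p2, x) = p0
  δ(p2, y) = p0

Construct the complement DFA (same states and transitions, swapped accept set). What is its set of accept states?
Complement accept states = All states \ Original accept states
= {p0, p1, p2} \ {p1}
{p0, p2}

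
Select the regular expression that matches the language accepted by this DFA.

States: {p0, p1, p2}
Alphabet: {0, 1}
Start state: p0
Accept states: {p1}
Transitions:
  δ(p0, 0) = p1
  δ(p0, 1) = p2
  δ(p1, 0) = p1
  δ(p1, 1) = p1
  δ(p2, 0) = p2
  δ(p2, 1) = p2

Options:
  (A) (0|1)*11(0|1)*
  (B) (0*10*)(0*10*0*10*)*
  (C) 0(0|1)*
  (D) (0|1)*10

Check each option against the DFA on short strings; one disagreement eliminates an option:
  (A) (0|1)*11(0|1)*: on '0' the DFA goes p0 → p1 and accepts (p1 ∈ Accept), but the regex does not match it → eliminate
  (B) (0*10*)(0*10*0*10*)*: on '0' the DFA goes p0 → p1 and accepts (p1 ∈ Accept), but the regex does not match it → eliminate
  (C) 0(0|1)*: agrees with the DFA on every string of length ≤ 6
  (D) (0|1)*10: on '0' the DFA goes p0 → p1 and accepts (p1 ∈ Accept), but the regex does not match it → eliminate
Only (C) is consistent with the DFA.
(C) 0(0|1)*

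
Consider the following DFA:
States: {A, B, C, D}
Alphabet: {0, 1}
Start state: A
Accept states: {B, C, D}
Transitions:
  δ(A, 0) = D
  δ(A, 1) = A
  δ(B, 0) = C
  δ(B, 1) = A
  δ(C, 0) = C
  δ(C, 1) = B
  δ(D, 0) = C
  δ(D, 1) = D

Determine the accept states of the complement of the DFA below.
Complement accept states = All states \ Original accept states
= {A, B, C, D} \ {B, C, D}
{A}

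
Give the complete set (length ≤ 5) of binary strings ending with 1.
1, 01, 11, 001, 011, 101, 111, 0001, 0011, 0101, 0111, 1001, 1011, 1101, 1111, 00001, 00011, 00101, 00111, 01001, 01011, 01101, 01111, 10001, 10011, 10101, 10111, 11001, 11011, 11101, 11111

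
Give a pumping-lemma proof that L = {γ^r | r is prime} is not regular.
Assume L is regular with pumping length p. Idea: pumping by a suitable count produces a composite length.
Let q be a prime with q ≥ p and choose s = γ^q ∈ L. By the pumping lemma, s = xyz with |xy| ≤ p, |y| = k ≥ 1. Take i = q+1: |xy^(q+1)z| = q + q·k = q(1+k). Since q ≥ 2 and 1+k ≥ 2, q(1+k) is composite, so xy^(q+1)z ∉ L.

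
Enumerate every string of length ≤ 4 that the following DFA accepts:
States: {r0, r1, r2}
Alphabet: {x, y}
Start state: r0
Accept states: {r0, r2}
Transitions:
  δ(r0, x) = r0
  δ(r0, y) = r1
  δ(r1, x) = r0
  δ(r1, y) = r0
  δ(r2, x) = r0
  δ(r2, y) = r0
ε, x, xx, yx, yy, xxx, xyx, xyy, yxx, yyx, xxxx, xxyx, xxyy, xyxx, xyyx, yxxx, yxyx, yxyy, yyxx, yyyx, yyyy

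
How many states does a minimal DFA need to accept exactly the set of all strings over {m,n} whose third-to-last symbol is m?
By Myhill–Nerode, count the distinguishable equivalence classes: 2^3 = 8 classes — the DFA must remember the last 3 symbols read; every pair of distinct length-3 suffixes is distinguishable by some continuation.
8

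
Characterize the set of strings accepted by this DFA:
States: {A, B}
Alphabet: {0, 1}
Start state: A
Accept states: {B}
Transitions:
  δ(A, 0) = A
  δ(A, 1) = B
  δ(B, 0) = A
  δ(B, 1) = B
Testing a few strings:
  '111' → accept
  '1' → accept
  '001' → accept
  '101' → accept
State roles: A=last symbol not 1; B=last symbol is 1
All binary strings ending with 1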